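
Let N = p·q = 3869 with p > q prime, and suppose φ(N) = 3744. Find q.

53

φ(n) = (p−1)(q−1) = n − (p+q) + 1, so p + q = 3869 − 3744 + 1 = 126.
p and q are the roots of t² − 126t + 3869 = 0.
Discriminant: 126² − 4·3869 = 15876 − 15476 = 400; √400 = 20.
q = (126 − 20)/2 = 53, p = (126 + 20)/2 = 73.
Check: 53 · 73 = 3869.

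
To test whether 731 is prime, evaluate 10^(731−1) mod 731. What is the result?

10^1 ≡ 10 (mod 731)
10^2 ≡ 10^2 = 100 ≡ 100 (mod 731)
10^4 ≡ 100^2 = 10000 ≡ 497 (mod 731)
10^8 ≡ 497^2 = 247009 ≡ 662 (mod 731)
10^16 ≡ 662^2 = 438244 ≡ 375 (mod 731)
10^32 ≡ 375^2 = 140625 ≡ 273 (mod 731)
10^64 ≡ 273^2 = 74529 ≡ 698 (mod 731)
10^128 ≡ 698^2 = 487204 ≡ 358 (mod 731)
10^256 ≡ 358^2 = 128164 ≡ 239 (mod 731)
10^512 ≡ 239^2 = 57121 ≡ 103 (mod 731)
730 = 512 + 128 + 64 + 16 + 8 + 2 in binary powers of 2.
So 10^730 ≡ 103 · 358 · 698 · 375 · 662 · 100 ≡ 461 (mod 731).
Since 461 ≠ 1, base 10 is a Fermat witness: 731 is composite.

461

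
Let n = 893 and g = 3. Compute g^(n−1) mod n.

852

3^1 ≡ 3 (mod 893)
3^2 ≡ 3^2 = 9 ≡ 9 (mod 893)
3^4 ≡ 9^2 = 81 ≡ 81 (mod 893)
3^8 ≡ 81^2 = 6561 ≡ 310 (mod 893)
3^16 ≡ 310^2 = 96100 ≡ 549 (mod 893)
3^32 ≡ 549^2 = 301401 ≡ 460 (mod 893)
3^64 ≡ 460^2 = 211600 ≡ 852 (mod 893)
3^128 ≡ 852^2 = 725904 ≡ 788 (mod 893)
3^256 ≡ 788^2 = 620944 ≡ 309 (mod 893)
3^512 ≡ 309^2 = 95481 ≡ 823 (mod 893)
892 = 512 + 256 + 64 + 32 + 16 + 8 + 4 in binary powers of 2.
So 3^892 ≡ 823 · 309 · 852 · 460 · 549 · 310 · 81 ≡ 852 (mod 893).
Since 852 ≠ 1, base 3 is a Fermat witness: 893 is composite.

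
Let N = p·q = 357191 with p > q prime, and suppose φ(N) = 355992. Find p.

φ(n) = (p−1)(q−1) = n − (p+q) + 1, so p + q = 357191 − 355992 + 1 = 1200.
p and q are the roots of t² − 1200t + 357191 = 0.
Discriminant: 1200² − 4·357191 = 1440000 − 1428764 = 11236; √11236 = 106.
q = (1200 − 106)/2 = 547, p = (1200 + 106)/2 = 653.
Check: 547 · 653 = 357191.

653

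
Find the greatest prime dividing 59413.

59

59413 = 19 · 3127
3127 = 53 · 59
59 is prime.
So 59413 = 19 · 53 · 59; the largest prime factor is 59.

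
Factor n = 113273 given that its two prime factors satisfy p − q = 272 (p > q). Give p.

Since p = q + 272, we have 113273 = q(q + 272), so q² + 272q − 113273 = 0.
Discriminant: 272² + 4·113273 = 73984 + 453092 = 527076; √527076 = 726.
q = (−272 + 726)/2 = 227, and p = q + 272 = 499.
Check: 227 · 499 = 113273.

499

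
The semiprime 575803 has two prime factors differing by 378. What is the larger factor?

Since p = q + 378, we have 575803 = q(q + 378), so q² + 378q − 575803 = 0.
Discriminant: 378² + 4·575803 = 142884 + 2303212 = 2446096; √2446096 = 1564.
q = (−378 + 1564)/2 = 593, and p = q + 378 = 971.
Check: 593 · 971 = 575803.

971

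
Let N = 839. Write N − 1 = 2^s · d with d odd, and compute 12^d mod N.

839 − 1 = 838 = 2^1 · 419, so d = 419.
12^1 ≡ 12 (mod 839)
12^2 ≡ 12^2 = 144 ≡ 144 (mod 839)
12^4 ≡ 144^2 = 20736 ≡ 600 (mod 839)
12^8 ≡ 600^2 = 360000 ≡ 69 (mod 839)
12^16 ≡ 69^2 = 4761 ≡ 566 (mod 839)
12^32 ≡ 566^2 = 320356 ≡ 697 (mod 839)
12^64 ≡ 697^2 = 485809 ≡ 28 (mod 839)
12^128 ≡ 28^2 = 784 ≡ 784 (mod 839)
12^256 ≡ 784^2 = 614656 ≡ 508 (mod 839)
419 = 256 + 128 + 32 + 2 + 1 in binary powers of 2.
So 12^419 ≡ 508 · 784 · 697 · 144 · 12 ≡ 1 (mod 839).
Since 12^d ≡ 1 (mod 839), base 12 does not prove 839 composite.

1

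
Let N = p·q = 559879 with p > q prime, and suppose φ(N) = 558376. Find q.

677

φ(n) = (p−1)(q−1) = n − (p+q) + 1, so p + q = 559879 − 558376 + 1 = 1504.
p and q are the roots of t² − 1504t + 559879 = 0.
Discriminant: 1504² − 4·559879 = 2262016 − 2239516 = 22500; √22500 = 150.
q = (1504 − 150)/2 = 677, p = (1504 + 150)/2 = 827.
Check: 677 · 827 = 559879.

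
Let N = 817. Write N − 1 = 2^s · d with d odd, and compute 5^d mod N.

710

817 − 1 = 816 = 2^4 · 51, so d = 51.
5^1 ≡ 5 (mod 817)
5^2 ≡ 5^2 = 25 ≡ 25 (mod 817)
5^4 ≡ 25^2 = 625 ≡ 625 (mod 817)
5^8 ≡ 625^2 = 390625 ≡ 99 (mod 817)
5^16 ≡ 99^2 = 9801 ≡ 814 (mod 817)
5^32 ≡ 814^2 = 662596 ≡ 9 (mod 817)
51 = 32 + 16 + 2 + 1 in binary powers of 2.
So 5^51 ≡ 9 · 814 · 25 · 5 ≡ 710 (mod 817).
Squaring chain: 710 → 11 → 121 → 752; never reaches −1, so base 5 is a Miller–Rabin witness that 817 is composite.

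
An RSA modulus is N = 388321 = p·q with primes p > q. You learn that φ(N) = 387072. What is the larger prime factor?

673

φ(n) = (p−1)(q−1) = n − (p+q) + 1, so p + q = 388321 − 387072 + 1 = 1250.
p and q are the roots of t² − 1250t + 388321 = 0.
Discriminant: 1250² − 4·388321 = 1562500 − 1553284 = 9216; √9216 = 96.
q = (1250 − 96)/2 = 577, p = (1250 + 96)/2 = 673.
Check: 577 · 673 = 388321.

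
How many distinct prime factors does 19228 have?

4

19228 = 2^2 · 4807
4807 = 11 · 437
437 = 19 · 23
19228 = 2^2 · 11 · 19 · 23, which has 4 distinct prime factors.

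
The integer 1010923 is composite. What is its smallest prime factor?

1010923 is odd.
Digit sum 16, not divisible by 3.
Ends in 3: not divisible by 5.
7: 1010923 = 7·144417 + 4
11: 1010923 = 11·91902 + 1
13: 1010923 = 13·77763 + 4
17: 1010923 = 17·59466 + 1
19: 1010923 = 19·53206 + 9
23: 1010923 = 23·43953 + 4
29: 1010923 = 29·34859 + 12
31: 1010923 = 31·32610 + 13
37: 1010923 = 37·27322 + 9
41: 1010923 = 41·24656 + 27
43: 1010923 = 43·23509 + 36
47: 1010923 = 47·21509

47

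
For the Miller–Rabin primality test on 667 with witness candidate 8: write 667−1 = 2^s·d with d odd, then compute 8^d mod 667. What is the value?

667 − 1 = 666 = 2^1 · 333, so d = 333.
8^1 ≡ 8 (mod 667)
8^2 ≡ 8^2 = 64 ≡ 64 (mod 667)
8^4 ≡ 64^2 = 4096 ≡ 94 (mod 667)
8^8 ≡ 94^2 = 8836 ≡ 165 (mod 667)
8^16 ≡ 165^2 = 27225 ≡ 545 (mod 667)
8^32 ≡ 545^2 = 297025 ≡ 210 (mod 667)
8^64 ≡ 210^2 = 44100 ≡ 78 (mod 667)
8^128 ≡ 78^2 = 6084 ≡ 81 (mod 667)
8^256 ≡ 81^2 = 6561 ≡ 558 (mod 667)
333 = 256 + 64 + 8 + 4 + 1 in binary powers of 2.
So 8^333 ≡ 558 · 78 · 165 · 94 · 8 ≡ 374 (mod 667).
Squaring chain: 374; never reaches −1, so base 8 is a Miller–Rabin witness that 667 is composite.

374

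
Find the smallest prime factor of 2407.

2407 is odd.
Digit sum 13, not divisible by 3.
Ends in 7: not divisible by 5.
7: 2407 = 7·343 + 6
11: 2407 = 11·218 + 9
13: 2407 = 13·185 + 2
17: 2407 = 17·141 + 10
19: 2407 = 19·126 + 13
23: 2407 = 23·104 + 15
29: 2407 = 29·83

29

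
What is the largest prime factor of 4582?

4582 = 2 · 2291
2291 = 29 · 79
79 is prime.
So 4582 = 2 · 29 · 79; the largest prime factor is 79.

79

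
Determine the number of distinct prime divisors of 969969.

969969 = 3 · 323323
323323 = 7 · 46189
46189 = 11 · 4199
4199 = 13 · 323
323 = 17 · 19
969969 = 3 · 7 · 11 · 13 · 17 · 19, which has 6 distinct prime factors.

6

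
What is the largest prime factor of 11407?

61

11407 = 11 · 1037
1037 = 17 · 61
61 is prime.
So 11407 = 11 · 17 · 61; the largest prime factor is 61.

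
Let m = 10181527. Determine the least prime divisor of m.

83

10181527 is odd.
Digit sum 25, not divisible by 3.
Ends in 7: not divisible by 5.
7: 10181527 = 7·1454503 + 6
11: 10181527 = 11·925593 + 4
13: 10181527 = 13·783194 + 5
17: 10181527 = 17·598913 + 6
19: 10181527 = 19·535869 + 16
23: 10181527 = 23·442675 + 2
29: 10181527 = 29·351087 + 4
31: 10181527 = 31·328436 + 11
37: 10181527 = 37·275176 + 15
41: 10181527 = 41·248329 + 38
43: 10181527 = 43·236779 + 30
47: 10181527 = 47·216628 + 11
53: 10181527 = 53·192104 + 15
59: 10181527 = 59·172568 + 15
61: 10181527 = 61·166910 + 17
67: 10181527 = 67·151963 + 6
71: 10181527 = 71·143401 + 56
73: 10181527 = 73·139472 + 71
79: 10181527 = 79·128880 + 7
83: 10181527 = 83·122669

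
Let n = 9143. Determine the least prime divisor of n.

41

9143 is odd.
Digit sum 17, not divisible by 3.
Ends in 3: not divisible by 5.
7: 9143 = 7·1306 + 1
11: 9143 = 11·831 + 2
13: 9143 = 13·703 + 4
17: 9143 = 17·537 + 14
19: 9143 = 19·481 + 4
23: 9143 = 23·397 + 12
29: 9143 = 29·315 + 8
31: 9143 = 31·294 + 29
37: 9143 = 37·247 + 4
41: 9143 = 41·223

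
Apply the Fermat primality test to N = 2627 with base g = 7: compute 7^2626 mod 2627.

774

7^1 ≡ 7 (mod 2627)
7^2 ≡ 7^2 = 49 ≡ 49 (mod 2627)
7^4 ≡ 49^2 = 2401 ≡ 2401 (mod 2627)
7^8 ≡ 2401^2 = 5764801 ≡ 1163 (mod 2627)
7^16 ≡ 1163^2 = 1352569 ≡ 2291 (mod 2627)
7^32 ≡ 2291^2 = 5248681 ≡ 2562 (mod 2627)
7^64 ≡ 2562^2 = 6563844 ≡ 1598 (mod 2627)
7^128 ≡ 1598^2 = 2553604 ≡ 160 (mod 2627)
7^256 ≡ 160^2 = 25600 ≡ 1957 (mod 2627)
7^512 ≡ 1957^2 = 3829849 ≡ 2310 (mod 2627)
7^1024 ≡ 2310^2 = 5336100 ≡ 663 (mod 2627)
7^2048 ≡ 663^2 = 439569 ≡ 860 (mod 2627)
2626 = 2048 + 512 + 64 + 2 in binary powers of 2.
So 7^2626 ≡ 860 · 2310 · 1598 · 49 ≡ 774 (mod 2627).
Since 774 ≠ 1, base 7 is a Fermat witness: 2627 is composite.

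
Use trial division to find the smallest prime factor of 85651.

85651 is odd.
Digit sum 25, not divisible by 3.
Ends in 1: not divisible by 5.
7: 85651 = 7·12235 + 6
11: 85651 = 11·7786 + 5
13: 85651 = 13·6588 + 7
17: 85651 = 17·5038 + 5
19: 85651 = 19·4507 + 18
23: 85651 = 23·3723 + 22
29: 85651 = 29·2953 + 14
31: 85651 = 31·2762 + 29
37: 85651 = 37·2314 + 33
41: 85651 = 41·2089 + 2
43: 85651 = 43·1991 + 38
47: 85651 = 47·1822 + 17
53: 85651 = 53·1616 + 3
59: 85651 = 59·1451 + 42
61: 85651 = 61·1404 + 7
67: 85651 = 67·1278 + 25
71: 85651 = 71·1206 + 25
73: 85651 = 73·1173 + 22
79: 85651 = 79·1084 + 15
83: 85651 = 83·1031 + 78
89: 85651 = 89·962 + 33
97: 85651 = 97·883

97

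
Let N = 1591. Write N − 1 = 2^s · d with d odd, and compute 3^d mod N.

1470

1591 − 1 = 1590 = 2^1 · 795, so d = 795.
3^1 ≡ 3 (mod 1591)
3^2 ≡ 3^2 = 9 ≡ 9 (mod 1591)
3^4 ≡ 9^2 = 81 ≡ 81 (mod 1591)
3^8 ≡ 81^2 = 6561 ≡ 197 (mod 1591)
3^16 ≡ 197^2 = 38809 ≡ 625 (mod 1591)
3^32 ≡ 625^2 = 390625 ≡ 830 (mod 1591)
3^64 ≡ 830^2 = 688900 ≡ 1588 (mod 1591)
3^128 ≡ 1588^2 = 2521744 ≡ 9 (mod 1591)
3^256 ≡ 9^2 = 81 ≡ 81 (mod 1591)
3^512 ≡ 81^2 = 6561 ≡ 197 (mod 1591)
795 = 512 + 256 + 16 + 8 + 2 + 1 in binary powers of 2.
So 3^795 ≡ 197 · 81 · 625 · 197 · 9 · 3 ≡ 1470 (mod 1591).
Squaring chain: 1470; never reaches −1, so base 3 is a Miller–Rabin witness that 1591 is composite.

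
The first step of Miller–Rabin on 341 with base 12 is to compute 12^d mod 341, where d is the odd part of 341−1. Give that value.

341 − 1 = 340 = 2^2 · 85, so d = 85.
12^1 ≡ 12 (mod 341)
12^2 ≡ 12^2 = 144 ≡ 144 (mod 341)
12^4 ≡ 144^2 = 20736 ≡ 276 (mod 341)
12^8 ≡ 276^2 = 76176 ≡ 133 (mod 341)
12^16 ≡ 133^2 = 17689 ≡ 298 (mod 341)
12^32 ≡ 298^2 = 88804 ≡ 144 (mod 341)
12^64 ≡ 144^2 = 20736 ≡ 276 (mod 341)
85 = 64 + 16 + 4 + 1 in binary powers of 2.
So 12^85 ≡ 276 · 298 · 276 · 12 ≡ 254 (mod 341).
Squaring chain: 254 → 67; never reaches −1, so base 12 is a Miller–Rabin witness that 341 is composite.

254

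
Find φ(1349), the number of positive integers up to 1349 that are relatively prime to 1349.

Factor: 1349 = 19 · 71.
φ(1349) = (19−1) · (71−1) = 18 · 70 = 1260.

1260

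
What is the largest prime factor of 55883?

47

55883 = 29 · 1927
1927 = 41 · 47
47 is prime.
So 55883 = 29 · 41 · 47; the largest prime factor is 47.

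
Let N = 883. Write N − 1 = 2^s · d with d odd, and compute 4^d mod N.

883 − 1 = 882 = 2^1 · 441, so d = 441.
4^1 ≡ 4 (mod 883)
4^2 ≡ 4^2 = 16 ≡ 16 (mod 883)
4^4 ≡ 16^2 = 256 ≡ 256 (mod 883)
4^8 ≡ 256^2 = 65536 ≡ 194 (mod 883)
4^16 ≡ 194^2 = 37636 ≡ 550 (mod 883)
4^32 ≡ 550^2 = 302500 ≡ 514 (mod 883)
4^64 ≡ 514^2 = 264196 ≡ 179 (mod 883)
4^128 ≡ 179^2 = 32041 ≡ 253 (mod 883)
4^256 ≡ 253^2 = 64009 ≡ 433 (mod 883)
441 = 256 + 128 + 32 + 16 + 8 + 1 in binary powers of 2.
So 4^441 ≡ 433 · 253 · 514 · 550 · 194 · 4 ≡ 1 (mod 883).
Since 4^d ≡ 1 (mod 883), base 4 does not prove 883 composite.

1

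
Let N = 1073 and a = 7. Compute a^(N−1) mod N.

7^1 ≡ 7 (mod 1073)
7^2 ≡ 7^2 = 49 ≡ 49 (mod 1073)
7^4 ≡ 49^2 = 2401 ≡ 255 (mod 1073)
7^8 ≡ 255^2 = 65025 ≡ 645 (mod 1073)
7^16 ≡ 645^2 = 416025 ≡ 774 (mod 1073)
7^32 ≡ 774^2 = 599076 ≡ 342 (mod 1073)
7^64 ≡ 342^2 = 116964 ≡ 7 (mod 1073)
7^128 ≡ 7^2 = 49 ≡ 49 (mod 1073)
7^256 ≡ 49^2 = 2401 ≡ 255 (mod 1073)
7^512 ≡ 255^2 = 65025 ≡ 645 (mod 1073)
7^1024 ≡ 645^2 = 416025 ≡ 774 (mod 1073)
1072 = 1024 + 32 + 16 in binary powers of 2.
So 7^1072 ≡ 774 · 342 · 774 ≡ 7 (mod 1073).
Since 7 ≠ 1, base 7 is a Fermat witness: 1073 is composite.

7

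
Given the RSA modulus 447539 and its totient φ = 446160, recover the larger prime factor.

φ(n) = (p−1)(q−1) = n − (p+q) + 1, so p + q = 447539 − 446160 + 1 = 1380.
p and q are the roots of t² − 1380t + 447539 = 0.
Discriminant: 1380² − 4·447539 = 1904400 − 1790156 = 114244; √114244 = 338.
q = (1380 − 338)/2 = 521, p = (1380 + 338)/2 = 859.
Check: 521 · 859 = 447539.

859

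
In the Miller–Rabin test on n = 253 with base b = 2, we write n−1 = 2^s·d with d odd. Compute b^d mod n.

118

253 − 1 = 252 = 2^2 · 63, so d = 63.
2^1 ≡ 2 (mod 253)
2^2 ≡ 2^2 = 4 ≡ 4 (mod 253)
2^4 ≡ 4^2 = 16 ≡ 16 (mod 253)
2^8 ≡ 16^2 = 256 ≡ 3 (mod 253)
2^16 ≡ 3^2 = 9 ≡ 9 (mod 253)
2^32 ≡ 9^2 = 81 ≡ 81 (mod 253)
63 = 32 + 16 + 8 + 4 + 2 + 1 in binary powers of 2.
So 2^63 ≡ 81 · 9 · 3 · 16 · 4 · 2 ≡ 118 (mod 253).
Squaring chain: 118 → 9; never reaches −1, so base 2 is a Miller–Rabin witness that 253 is composite.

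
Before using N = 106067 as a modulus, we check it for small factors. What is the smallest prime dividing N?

13

106067 is odd.
Digit sum 20, not divisible by 3.
Ends in 7: not divisible by 5.
7: 106067 = 7·15152 + 3
11: 106067 = 11·9642 + 5
13: 106067 = 13·8159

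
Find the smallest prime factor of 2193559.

2193559 is odd.
Digit sum 34, not divisible by 3.
Ends in 9: not divisible by 5.
7: 2193559 = 7·313365 + 4
11: 2193559 = 11·199414 + 5
13: 2193559 = 13·168735 + 4
17: 2193559 = 17·129032 + 15
19: 2193559 = 19·115450 + 9
23: 2193559 = 23·95372 + 3
29: 2193559 = 29·75639 + 28
31: 2193559 = 31·70759 + 30
37: 2193559 = 37·59285 + 14
41: 2193559 = 41·53501 + 18
43: 2193559 = 43·51013

43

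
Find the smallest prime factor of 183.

183 is odd.
Digit sum 12, divisible by 3.

3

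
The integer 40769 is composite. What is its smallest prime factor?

40769 is odd.
Digit sum 26, not divisible by 3.
Ends in 9: not divisible by 5.
7: 40769 = 7·5824 + 1
11: 40769 = 11·3706 + 3
13: 40769 = 13·3136 + 1
17: 40769 = 17·2398 + 3
19: 40769 = 19·2145 + 14
23: 40769 = 23·1772 + 13
29: 40769 = 29·1405 + 24
31: 40769 = 31·1315 + 4
37: 40769 = 37·1101 + 32
41: 40769 = 41·994 + 15
43: 40769 = 43·948 + 5
47: 40769 = 47·867 + 20
53: 40769 = 53·769 + 12
59: 40769 = 59·691

59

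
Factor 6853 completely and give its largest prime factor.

89

6853 = 7 · 979
979 = 11 · 89
89 is prime.
So 6853 = 7 · 11 · 89; the largest prime factor is 89.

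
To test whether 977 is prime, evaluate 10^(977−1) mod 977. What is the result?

1

10^1 ≡ 10 (mod 977)
10^2 ≡ 10^2 = 100 ≡ 100 (mod 977)
10^4 ≡ 100^2 = 10000 ≡ 230 (mod 977)
10^8 ≡ 230^2 = 52900 ≡ 142 (mod 977)
10^16 ≡ 142^2 = 20164 ≡ 624 (mod 977)
10^32 ≡ 624^2 = 389376 ≡ 530 (mod 977)
10^64 ≡ 530^2 = 280900 ≡ 501 (mod 977)
10^128 ≡ 501^2 = 251001 ≡ 889 (mod 977)
10^256 ≡ 889^2 = 790321 ≡ 905 (mod 977)
10^512 ≡ 905^2 = 819025 ≡ 299 (mod 977)
976 = 512 + 256 + 128 + 64 + 16 in binary powers of 2.
So 10^976 ≡ 299 · 905 · 889 · 501 · 624 ≡ 1 (mod 977).
Since the result is 1, base 10 gives no evidence that 977 is composite.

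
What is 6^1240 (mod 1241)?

6^1 ≡ 6 (mod 1241)
6^2 ≡ 6^2 = 36 ≡ 36 (mod 1241)
6^4 ≡ 36^2 = 1296 ≡ 55 (mod 1241)
6^8 ≡ 55^2 = 3025 ≡ 543 (mod 1241)
6^16 ≡ 543^2 = 294849 ≡ 732 (mod 1241)
6^32 ≡ 732^2 = 535824 ≡ 953 (mod 1241)
6^64 ≡ 953^2 = 908209 ≡ 1038 (mod 1241)
6^128 ≡ 1038^2 = 1077444 ≡ 256 (mod 1241)
6^256 ≡ 256^2 = 65536 ≡ 1004 (mod 1241)
6^512 ≡ 1004^2 = 1008016 ≡ 324 (mod 1241)
6^1024 ≡ 324^2 = 104976 ≡ 732 (mod 1241)
1240 = 1024 + 128 + 64 + 16 + 8 in binary powers of 2.
So 6^1240 ≡ 732 · 256 · 1038 · 732 · 543 ≡ 951 (mod 1241).
Since 951 ≠ 1, base 6 is a Fermat witness: 1241 is composite.

951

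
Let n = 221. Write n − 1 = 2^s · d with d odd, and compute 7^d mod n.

221 − 1 = 220 = 2^2 · 55, so d = 55.
7^1 ≡ 7 (mod 221)
7^2 ≡ 7^2 = 49 ≡ 49 (mod 221)
7^4 ≡ 49^2 = 2401 ≡ 191 (mod 221)
7^8 ≡ 191^2 = 36481 ≡ 16 (mod 221)
7^16 ≡ 16^2 = 256 ≡ 35 (mod 221)
7^32 ≡ 35^2 = 1225 ≡ 120 (mod 221)
55 = 32 + 16 + 4 + 2 + 1 in binary powers of 2.
So 7^55 ≡ 120 · 35 · 191 · 49 · 7 ≡ 97 (mod 221).
Squaring chain: 97 → 127; never reaches −1, so base 7 is a Miller–Rabin witness that 221 is composite.

97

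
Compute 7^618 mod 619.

1

7^1 ≡ 7 (mod 619)
7^2 ≡ 7^2 = 49 ≡ 49 (mod 619)
7^4 ≡ 49^2 = 2401 ≡ 544 (mod 619)
7^8 ≡ 544^2 = 295936 ≡ 54 (mod 619)
7^16 ≡ 54^2 = 2916 ≡ 440 (mod 619)
7^32 ≡ 440^2 = 193600 ≡ 472 (mod 619)
7^64 ≡ 472^2 = 222784 ≡ 563 (mod 619)
7^128 ≡ 563^2 = 316969 ≡ 41 (mod 619)
7^256 ≡ 41^2 = 1681 ≡ 443 (mod 619)
7^512 ≡ 443^2 = 196249 ≡ 26 (mod 619)
618 = 512 + 64 + 32 + 8 + 2 in binary powers of 2.
So 7^618 ≡ 26 · 563 · 472 · 54 · 49 ≡ 1 (mod 619).
Since the result is 1, base 7 gives no evidence that 619 is composite.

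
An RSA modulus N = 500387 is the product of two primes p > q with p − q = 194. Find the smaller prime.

Since p = q + 194, we have 500387 = q(q + 194), so q² + 194q − 500387 = 0.
Discriminant: 194² + 4·500387 = 37636 + 2001548 = 2039184; √2039184 = 1428.
q = (−194 + 1428)/2 = 617, and p = q + 194 = 811.
Check: 617 · 811 = 500387.

617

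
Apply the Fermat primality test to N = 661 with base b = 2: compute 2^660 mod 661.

2^1 ≡ 2 (mod 661)
2^2 ≡ 2^2 = 4 ≡ 4 (mod 661)
2^4 ≡ 4^2 = 16 ≡ 16 (mod 661)
2^8 ≡ 16^2 = 256 ≡ 256 (mod 661)
2^16 ≡ 256^2 = 65536 ≡ 97 (mod 661)
2^32 ≡ 97^2 = 9409 ≡ 155 (mod 661)
2^64 ≡ 155^2 = 24025 ≡ 229 (mod 661)
2^128 ≡ 229^2 = 52441 ≡ 222 (mod 661)
2^256 ≡ 222^2 = 49284 ≡ 370 (mod 661)
2^512 ≡ 370^2 = 136900 ≡ 73 (mod 661)
660 = 512 + 128 + 16 + 4 in binary powers of 2.
So 2^660 ≡ 73 · 222 · 97 · 16 ≡ 1 (mod 661).
Since the result is 1, base 2 gives no evidence that 661 is composite.

1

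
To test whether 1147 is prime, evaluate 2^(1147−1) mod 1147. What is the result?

2^1 ≡ 2 (mod 1147)
2^2 ≡ 2^2 = 4 ≡ 4 (mod 1147)
2^4 ≡ 4^2 = 16 ≡ 16 (mod 1147)
2^8 ≡ 16^2 = 256 ≡ 256 (mod 1147)
2^16 ≡ 256^2 = 65536 ≡ 157 (mod 1147)
2^32 ≡ 157^2 = 24649 ≡ 562 (mod 1147)
2^64 ≡ 562^2 = 315844 ≡ 419 (mod 1147)
2^128 ≡ 419^2 = 175561 ≡ 70 (mod 1147)
2^256 ≡ 70^2 = 4900 ≡ 312 (mod 1147)
2^512 ≡ 312^2 = 97344 ≡ 996 (mod 1147)
2^1024 ≡ 996^2 = 992016 ≡ 1008 (mod 1147)
1146 = 1024 + 64 + 32 + 16 + 8 + 2 in binary powers of 2.
So 2^1146 ≡ 1008 · 419 · 562 · 157 · 256 · 4 ≡ 529 (mod 1147).
Since 529 ≠ 1, base 2 is a Fermat witness: 1147 is composite.

529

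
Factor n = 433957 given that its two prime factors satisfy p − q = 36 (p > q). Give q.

Since p = q + 36, we have 433957 = q(q + 36), so q² + 36q − 433957 = 0.
Discriminant: 36² + 4·433957 = 1296 + 1735828 = 1737124; √1737124 = 1318.
q = (−36 + 1318)/2 = 641, and p = q + 36 = 677.
Check: 641 · 677 = 433957.

641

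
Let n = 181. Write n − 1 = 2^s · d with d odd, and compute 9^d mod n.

181 − 1 = 180 = 2^2 · 45, so d = 45.
9^1 ≡ 9 (mod 181)
9^2 ≡ 9^2 = 81 ≡ 81 (mod 181)
9^4 ≡ 81^2 = 6561 ≡ 45 (mod 181)
9^8 ≡ 45^2 = 2025 ≡ 34 (mod 181)
9^16 ≡ 34^2 = 1156 ≡ 70 (mod 181)
9^32 ≡ 70^2 = 4900 ≡ 13 (mod 181)
45 = 32 + 8 + 4 + 1 in binary powers of 2.
So 9^45 ≡ 13 · 34 · 45 · 9 ≡ 1 (mod 181).
Since 9^d ≡ 1 (mod 181), base 9 does not prove 181 composite.

1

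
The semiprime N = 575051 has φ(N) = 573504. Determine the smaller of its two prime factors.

φ(n) = (p−1)(q−1) = n − (p+q) + 1, so p + q = 575051 − 573504 + 1 = 1548.
p and q are the roots of t² − 1548t + 575051 = 0.
Discriminant: 1548² − 4·575051 = 2396304 − 2300204 = 96100; √96100 = 310.
q = (1548 − 310)/2 = 619, p = (1548 + 310)/2 = 929.
Check: 619 · 929 = 575051.

619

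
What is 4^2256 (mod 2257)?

1839

4^1 ≡ 4 (mod 2257)
4^2 ≡ 4^2 = 16 ≡ 16 (mod 2257)
4^4 ≡ 16^2 = 256 ≡ 256 (mod 2257)
4^8 ≡ 256^2 = 65536 ≡ 83 (mod 2257)
4^16 ≡ 83^2 = 6889 ≡ 118 (mod 2257)
4^32 ≡ 118^2 = 13924 ≡ 382 (mod 2257)
4^64 ≡ 382^2 = 145924 ≡ 1476 (mod 2257)
4^128 ≡ 1476^2 = 2178576 ≡ 571 (mod 2257)
4^256 ≡ 571^2 = 326041 ≡ 1033 (mod 2257)
4^512 ≡ 1033^2 = 1067089 ≡ 1785 (mod 2257)
4^1024 ≡ 1785^2 = 3186225 ≡ 1598 (mod 2257)
4^2048 ≡ 1598^2 = 2553604 ≡ 937 (mod 2257)
2256 = 2048 + 128 + 64 + 16 in binary powers of 2.
So 4^2256 ≡ 937 · 571 · 1476 · 118 ≡ 1839 (mod 2257).
Since 1839 ≠ 1, base 4 is a Fermat witness: 2257 is composite.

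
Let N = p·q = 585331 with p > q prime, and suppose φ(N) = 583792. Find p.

φ(n) = (p−1)(q−1) = n − (p+q) + 1, so p + q = 585331 − 583792 + 1 = 1540.
p and q are the roots of t² − 1540t + 585331 = 0.
Discriminant: 1540² − 4·585331 = 2371600 − 2341324 = 30276; √30276 = 174.
q = (1540 − 174)/2 = 683, p = (1540 + 174)/2 = 857.
Check: 683 · 857 = 585331.

857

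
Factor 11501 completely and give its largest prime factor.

11501 = 7 · 1643
1643 = 31 · 53
53 is prime.
So 11501 = 7 · 31 · 53; the largest prime factor is 53.

53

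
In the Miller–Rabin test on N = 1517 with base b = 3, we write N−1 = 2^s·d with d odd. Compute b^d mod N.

1298

1517 − 1 = 1516 = 2^2 · 379, so d = 379.
3^1 ≡ 3 (mod 1517)
3^2 ≡ 3^2 = 9 ≡ 9 (mod 1517)
3^4 ≡ 9^2 = 81 ≡ 81 (mod 1517)
3^8 ≡ 81^2 = 6561 ≡ 493 (mod 1517)
3^16 ≡ 493^2 = 243049 ≡ 329 (mod 1517)
3^32 ≡ 329^2 = 108241 ≡ 534 (mod 1517)
3^64 ≡ 534^2 = 285156 ≡ 1477 (mod 1517)
3^128 ≡ 1477^2 = 2181529 ≡ 83 (mod 1517)
3^256 ≡ 83^2 = 6889 ≡ 821 (mod 1517)
379 = 256 + 64 + 32 + 16 + 8 + 2 + 1 in binary powers of 2.
So 3^379 ≡ 821 · 1477 · 534 · 329 · 493 · 9 · 3 ≡ 1298 (mod 1517).
Squaring chain: 1298 → 934; never reaches −1, so base 3 is a Miller–Rabin witness that 1517 is composite.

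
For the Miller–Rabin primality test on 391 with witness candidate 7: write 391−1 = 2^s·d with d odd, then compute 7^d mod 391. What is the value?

391 − 1 = 390 = 2^1 · 195, so d = 195.
7^1 ≡ 7 (mod 391)
7^2 ≡ 7^2 = 49 ≡ 49 (mod 391)
7^4 ≡ 49^2 = 2401 ≡ 55 (mod 391)
7^8 ≡ 55^2 = 3025 ≡ 288 (mod 391)
7^16 ≡ 288^2 = 82944 ≡ 52 (mod 391)
7^32 ≡ 52^2 = 2704 ≡ 358 (mod 391)
7^64 ≡ 358^2 = 128164 ≡ 307 (mod 391)
7^128 ≡ 307^2 = 94249 ≡ 18 (mod 391)
195 = 128 + 64 + 2 + 1 in binary powers of 2.
So 7^195 ≡ 18 · 307 · 49 · 7 ≡ 241 (mod 391).
Squaring chain: 241; never reaches −1, so base 7 is a Miller–Rabin witness that 391 is composite.

241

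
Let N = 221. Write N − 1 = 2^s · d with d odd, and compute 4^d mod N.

30

221 − 1 = 220 = 2^2 · 55, so d = 55.
4^1 ≡ 4 (mod 221)
4^2 ≡ 4^2 = 16 ≡ 16 (mod 221)
4^4 ≡ 16^2 = 256 ≡ 35 (mod 221)
4^8 ≡ 35^2 = 1225 ≡ 120 (mod 221)
4^16 ≡ 120^2 = 14400 ≡ 35 (mod 221)
4^32 ≡ 35^2 = 1225 ≡ 120 (mod 221)
55 = 32 + 16 + 4 + 2 + 1 in binary powers of 2.
So 4^55 ≡ 120 · 35 · 35 · 16 · 4 ≡ 30 (mod 221).
Squaring chain: 30 → 16; never reaches −1, so base 4 is a Miller–Rabin witness that 221 is composite.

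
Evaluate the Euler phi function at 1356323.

1314144

Factor: 1356323 = 53 · 157 · 163.
φ(1356323) = (53−1) · (157−1) · (163−1) = 52 · 156 · 162 = 1314144.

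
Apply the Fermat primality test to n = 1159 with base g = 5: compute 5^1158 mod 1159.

5^1 ≡ 5 (mod 1159)
5^2 ≡ 5^2 = 25 ≡ 25 (mod 1159)
5^4 ≡ 25^2 = 625 ≡ 625 (mod 1159)
5^8 ≡ 625^2 = 390625 ≡ 42 (mod 1159)
5^16 ≡ 42^2 = 1764 ≡ 605 (mod 1159)
5^32 ≡ 605^2 = 366025 ≡ 940 (mod 1159)
5^64 ≡ 940^2 = 883600 ≡ 442 (mod 1159)
5^128 ≡ 442^2 = 195364 ≡ 652 (mod 1159)
5^256 ≡ 652^2 = 425104 ≡ 910 (mod 1159)
5^512 ≡ 910^2 = 828100 ≡ 574 (mod 1159)
5^1024 ≡ 574^2 = 329476 ≡ 320 (mod 1159)
1158 = 1024 + 128 + 4 + 2 in binary powers of 2.
So 5^1158 ≡ 320 · 652 · 625 · 25 ≡ 729 (mod 1159).
Since 729 ≠ 1, base 5 is a Fermat witness: 1159 is composite.

729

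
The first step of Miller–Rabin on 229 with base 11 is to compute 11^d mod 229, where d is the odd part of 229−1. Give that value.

229 − 1 = 228 = 2^2 · 57, so d = 57.
11^1 ≡ 11 (mod 229)
11^2 ≡ 11^2 = 121 ≡ 121 (mod 229)
11^4 ≡ 121^2 = 14641 ≡ 214 (mod 229)
11^8 ≡ 214^2 = 45796 ≡ 225 (mod 229)
11^16 ≡ 225^2 = 50625 ≡ 16 (mod 229)
11^32 ≡ 16^2 = 256 ≡ 27 (mod 229)
57 = 32 + 16 + 8 + 1 in binary powers of 2.
So 11^57 ≡ 27 · 16 · 225 · 11 ≡ 228 (mod 229).
Since 11^d ≡ 228 (mod 229), base 11 does not prove 229 composite.

228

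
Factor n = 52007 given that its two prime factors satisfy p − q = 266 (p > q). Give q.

131

Since p = q + 266, we have 52007 = q(q + 266), so q² + 266q − 52007 = 0.
Discriminant: 266² + 4·52007 = 70756 + 208028 = 278784; √278784 = 528.
q = (−266 + 528)/2 = 131, and p = q + 266 = 397.
Check: 131 · 397 = 52007.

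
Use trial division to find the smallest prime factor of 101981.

101981 is odd.
Digit sum 20, not divisible by 3.
Ends in 1: not divisible by 5.
7: 101981 = 7·14568 + 5
11: 101981 = 11·9271

11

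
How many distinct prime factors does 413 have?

413 = 7 · 59
413 = 7 · 59, which has 2 distinct prime factors.

2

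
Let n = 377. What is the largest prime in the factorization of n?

377 = 13 · 29
29 is prime.
So 377 = 13 · 29; the largest prime factor is 29.

29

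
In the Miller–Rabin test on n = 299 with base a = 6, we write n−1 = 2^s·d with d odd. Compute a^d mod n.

288

299 − 1 = 298 = 2^1 · 149, so d = 149.
6^1 ≡ 6 (mod 299)
6^2 ≡ 6^2 = 36 ≡ 36 (mod 299)
6^4 ≡ 36^2 = 1296 ≡ 100 (mod 299)
6^8 ≡ 100^2 = 10000 ≡ 133 (mod 299)
6^16 ≡ 133^2 = 17689 ≡ 48 (mod 299)
6^32 ≡ 48^2 = 2304 ≡ 211 (mod 299)
6^64 ≡ 211^2 = 44521 ≡ 269 (mod 299)
6^128 ≡ 269^2 = 72361 ≡ 3 (mod 299)
149 = 128 + 16 + 4 + 1 in binary powers of 2.
So 6^149 ≡ 3 · 48 · 100 · 6 ≡ 288 (mod 299).
Squaring chain: 288; never reaches −1, so base 6 is a Miller–Rabin witness that 299 is composite.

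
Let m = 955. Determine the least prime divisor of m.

5

955 is odd.
Digit sum 19, not divisible by 3.
Ends in 5: divisible by 5.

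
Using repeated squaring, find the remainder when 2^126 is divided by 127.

2^1 ≡ 2 (mod 127)
2^2 ≡ 2^2 = 4 ≡ 4 (mod 127)
2^4 ≡ 4^2 = 16 ≡ 16 (mod 127)
2^8 ≡ 16^2 = 256 ≡ 2 (mod 127)
2^16 ≡ 2^2 = 4 ≡ 4 (mod 127)
2^32 ≡ 4^2 = 16 ≡ 16 (mod 127)
2^64 ≡ 16^2 = 256 ≡ 2 (mod 127)
126 = 64 + 32 + 16 + 8 + 4 + 2 in binary powers of 2.
So 2^126 ≡ 2 · 16 · 4 · 2 · 16 · 4 ≡ 1 (mod 127).
Since the result is 1, base 2 gives no evidence that 127 is composite.

1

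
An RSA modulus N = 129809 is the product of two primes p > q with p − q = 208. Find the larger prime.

479

Since p = q + 208, we have 129809 = q(q + 208), so q² + 208q − 129809 = 0.
Discriminant: 208² + 4·129809 = 43264 + 519236 = 562500; √562500 = 750.
q = (−208 + 750)/2 = 271, and p = q + 208 = 479.
Check: 271 · 479 = 129809.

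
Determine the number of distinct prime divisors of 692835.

6

692835 = 3 · 230945
230945 = 5 · 46189
46189 = 11 · 4199
4199 = 13 · 323
323 = 17 · 19
692835 = 3 · 5 · 11 · 13 · 17 · 19, which has 6 distinct prime factors.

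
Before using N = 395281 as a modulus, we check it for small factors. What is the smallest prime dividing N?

31

395281 is odd.
Digit sum 28, not divisible by 3.
Ends in 1: not divisible by 5.
7: 395281 = 7·56468 + 5
11: 395281 = 11·35934 + 7
13: 395281 = 13·30406 + 3
17: 395281 = 17·23251 + 14
19: 395281 = 19·20804 + 5
23: 395281 = 23·17186 + 3
29: 395281 = 29·13630 + 11
31: 395281 = 31·12751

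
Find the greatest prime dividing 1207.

1207 = 17 · 71
71 is prime.
So 1207 = 17 · 71; the largest prime factor is 71.

71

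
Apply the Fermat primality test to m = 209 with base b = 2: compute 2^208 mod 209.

36

2^1 ≡ 2 (mod 209)
2^2 ≡ 2^2 = 4 ≡ 4 (mod 209)
2^4 ≡ 4^2 = 16 ≡ 16 (mod 209)
2^8 ≡ 16^2 = 256 ≡ 47 (mod 209)
2^16 ≡ 47^2 = 2209 ≡ 119 (mod 209)
2^32 ≡ 119^2 = 14161 ≡ 158 (mod 209)
2^64 ≡ 158^2 = 24964 ≡ 93 (mod 209)
2^128 ≡ 93^2 = 8649 ≡ 80 (mod 209)
208 = 128 + 64 + 16 in binary powers of 2.
So 2^208 ≡ 80 · 93 · 119 ≡ 36 (mod 209).
Since 36 ≠ 1, base 2 is a Fermat witness: 209 is composite.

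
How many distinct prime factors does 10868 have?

10868 = 2^2 · 2717
2717 = 11 · 247
247 = 13 · 19
10868 = 2^2 · 11 · 13 · 19, which has 4 distinct prime factors.

4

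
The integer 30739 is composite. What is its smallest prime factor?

30739 is odd.
Digit sum 22, not divisible by 3.
Ends in 9: not divisible by 5.
7: 30739 = 7·4391 + 2
11: 30739 = 11·2794 + 5
13: 30739 = 13·2364 + 7
17: 30739 = 17·1808 + 3
19: 30739 = 19·1617 + 16
23: 30739 = 23·1336 + 11
29: 30739 = 29·1059 + 28
31: 30739 = 31·991 + 18
37: 30739 = 37·830 + 29
41: 30739 = 41·749 + 30
43: 30739 = 43·714 + 37
47: 30739 = 47·654 + 1
53: 30739 = 53·579 + 52
59: 30739 = 59·521

59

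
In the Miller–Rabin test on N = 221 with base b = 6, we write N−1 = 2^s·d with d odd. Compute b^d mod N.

150

221 − 1 = 220 = 2^2 · 55, so d = 55.
6^1 ≡ 6 (mod 221)
6^2 ≡ 6^2 = 36 ≡ 36 (mod 221)
6^4 ≡ 36^2 = 1296 ≡ 191 (mod 221)
6^8 ≡ 191^2 = 36481 ≡ 16 (mod 221)
6^16 ≡ 16^2 = 256 ≡ 35 (mod 221)
6^32 ≡ 35^2 = 1225 ≡ 120 (mod 221)
55 = 32 + 16 + 4 + 2 + 1 in binary powers of 2.
So 6^55 ≡ 120 · 35 · 191 · 36 · 6 ≡ 150 (mod 221).
Squaring chain: 150 → 179; never reaches −1, so base 6 is a Miller–Rabin witness that 221 is composite.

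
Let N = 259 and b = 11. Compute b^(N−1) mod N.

1

11^1 ≡ 11 (mod 259)
11^2 ≡ 11^2 = 121 ≡ 121 (mod 259)
11^4 ≡ 121^2 = 14641 ≡ 137 (mod 259)
11^8 ≡ 137^2 = 18769 ≡ 121 (mod 259)
11^16 ≡ 121^2 = 14641 ≡ 137 (mod 259)
11^32 ≡ 137^2 = 18769 ≡ 121 (mod 259)
11^64 ≡ 121^2 = 14641 ≡ 137 (mod 259)
11^128 ≡ 137^2 = 18769 ≡ 121 (mod 259)
11^256 ≡ 121^2 = 14641 ≡ 137 (mod 259)
258 = 256 + 2 in binary powers of 2.
So 11^258 ≡ 137 · 121 ≡ 1 (mod 259).
Since the result is 1, base 11 gives no evidence that 259 is composite.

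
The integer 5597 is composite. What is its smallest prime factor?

29

5597 is odd.
Digit sum 26, not divisible by 3.
Ends in 7: not divisible by 5.
7: 5597 = 7·799 + 4
11: 5597 = 11·508 + 9
13: 5597 = 13·430 + 7
17: 5597 = 17·329 + 4
19: 5597 = 19·294 + 11
23: 5597 = 23·243 + 8
29: 5597 = 29·193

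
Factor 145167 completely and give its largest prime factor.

145167 = 3 · 48389
48389 = 11 · 4399
4399 = 53 · 83
83 is prime.
So 145167 = 3 · 11 · 53 · 83; the largest prime factor is 83.

83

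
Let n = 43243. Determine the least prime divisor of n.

83

43243 is odd.
Digit sum 16, not divisible by 3.
Ends in 3: not divisible by 5.
7: 43243 = 7·6177 + 4
11: 43243 = 11·3931 + 2
13: 43243 = 13·3326 + 5
17: 43243 = 17·2543 + 12
19: 43243 = 19·2275 + 18
23: 43243 = 23·1880 + 3
29: 43243 = 29·1491 + 4
31: 43243 = 31·1394 + 29
37: 43243 = 37·1168 + 27
41: 43243 = 41·1054 + 29
43: 43243 = 43·1005 + 28
47: 43243 = 47·920 + 3
53: 43243 = 53·815 + 48
59: 43243 = 59·732 + 55
61: 43243 = 61·708 + 55
67: 43243 = 67·645 + 28
71: 43243 = 71·609 + 4
73: 43243 = 73·592 + 27
79: 43243 = 79·547 + 30
83: 43243 = 83·521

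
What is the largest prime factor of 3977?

97

3977 = 41 · 97
97 is prime.
So 3977 = 41 · 97; the largest prime factor is 97.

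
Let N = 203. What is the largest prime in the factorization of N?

203 = 7 · 29
29 is prime.
So 203 = 7 · 29; the largest prime factor is 29.

29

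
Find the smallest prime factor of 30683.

30683 is odd.
Digit sum 20, not divisible by 3.
Ends in 3: not divisible by 5.
7: 30683 = 7·4383 + 2
11: 30683 = 11·2789 + 4
13: 30683 = 13·2360 + 3
17: 30683 = 17·1804 + 15
19: 30683 = 19·1614 + 17
23: 30683 = 23·1334 + 1
29: 30683 = 29·1058 + 1
31: 30683 = 31·989 + 24
37: 30683 = 37·829 + 10
41: 30683 = 41·748 + 15
43: 30683 = 43·713 + 24
47: 30683 = 47·652 + 39
53: 30683 = 53·578 + 49
59: 30683 = 59·520 + 3
61: 30683 = 61·503

61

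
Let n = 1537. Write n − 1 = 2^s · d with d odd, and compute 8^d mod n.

512

1537 − 1 = 1536 = 2^9 · 3, so d = 3.
8^1 ≡ 8 (mod 1537)
8^2 ≡ 8^2 = 64 ≡ 64 (mod 1537)
3 = 2 + 1 in binary powers of 2.
So 8^3 ≡ 64 · 8 ≡ 512 (mod 1537).
Squaring chain: 512 → 854 → 778 → 1243 → 364 → 314 → 228 → 1263 → 1300; never reaches −1, so base 8 is a Miller–Rabin witness that 1537 is composite.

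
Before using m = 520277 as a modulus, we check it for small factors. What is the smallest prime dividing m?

19

520277 is odd.
Digit sum 23, not divisible by 3.
Ends in 7: not divisible by 5.
7: 520277 = 7·74325 + 2
11: 520277 = 11·47297 + 10
13: 520277 = 13·40021 + 4
17: 520277 = 17·30604 + 9
19: 520277 = 19·27383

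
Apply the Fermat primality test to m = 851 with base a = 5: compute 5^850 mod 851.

818

5^1 ≡ 5 (mod 851)
5^2 ≡ 5^2 = 25 ≡ 25 (mod 851)
5^4 ≡ 25^2 = 625 ≡ 625 (mod 851)
5^8 ≡ 625^2 = 390625 ≡ 16 (mod 851)
5^16 ≡ 16^2 = 256 ≡ 256 (mod 851)
5^32 ≡ 256^2 = 65536 ≡ 9 (mod 851)
5^64 ≡ 9^2 = 81 ≡ 81 (mod 851)
5^128 ≡ 81^2 = 6561 ≡ 604 (mod 851)
5^256 ≡ 604^2 = 364816 ≡ 588 (mod 851)
5^512 ≡ 588^2 = 345744 ≡ 238 (mod 851)
850 = 512 + 256 + 64 + 16 + 2 in binary powers of 2.
So 5^850 ≡ 238 · 588 · 81 · 256 · 25 ≡ 818 (mod 851).
Since 818 ≠ 1, base 5 is a Fermat witness: 851 is composite.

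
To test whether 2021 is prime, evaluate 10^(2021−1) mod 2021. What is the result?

10^1 ≡ 10 (mod 2021)
10^2 ≡ 10^2 = 100 ≡ 100 (mod 2021)
10^4 ≡ 100^2 = 10000 ≡ 1916 (mod 2021)
10^8 ≡ 1916^2 = 3671056 ≡ 920 (mod 2021)
10^16 ≡ 920^2 = 846400 ≡ 1622 (mod 2021)
10^32 ≡ 1622^2 = 2630884 ≡ 1563 (mod 2021)
10^64 ≡ 1563^2 = 2442969 ≡ 1601 (mod 2021)
10^128 ≡ 1601^2 = 2563201 ≡ 573 (mod 2021)
10^256 ≡ 573^2 = 328329 ≡ 927 (mod 2021)
10^512 ≡ 927^2 = 859329 ≡ 404 (mod 2021)
10^1024 ≡ 404^2 = 163216 ≡ 1536 (mod 2021)
2020 = 1024 + 512 + 256 + 128 + 64 + 32 + 4 in binary powers of 2.
So 10^2020 ≡ 1536 · 404 · 927 · 573 · 1601 · 1563 · 1916 ≡ 1615 (mod 2021).
Since 1615 ≠ 1, base 10 is a Fermat witness: 2021 is composite.

1615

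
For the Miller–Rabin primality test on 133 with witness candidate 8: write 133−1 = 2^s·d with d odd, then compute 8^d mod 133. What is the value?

133 − 1 = 132 = 2^2 · 33, so d = 33.
8^1 ≡ 8 (mod 133)
8^2 ≡ 8^2 = 64 ≡ 64 (mod 133)
8^4 ≡ 64^2 = 4096 ≡ 106 (mod 133)
8^8 ≡ 106^2 = 11236 ≡ 64 (mod 133)
8^16 ≡ 64^2 = 4096 ≡ 106 (mod 133)
8^32 ≡ 106^2 = 11236 ≡ 64 (mod 133)
33 = 32 + 1 in binary powers of 2.
So 8^33 ≡ 64 · 8 ≡ 113 (mod 133).
Squaring chain: 113 → 1; never reaches −1, so base 8 is a Miller–Rabin witness that 133 is composite.

113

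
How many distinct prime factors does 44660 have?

44660 = 2^2 · 11165
11165 = 5 · 2233
2233 = 7 · 319
319 = 11 · 29
44660 = 2^2 · 5 · 7 · 11 · 29, which has 5 distinct prime factors.

5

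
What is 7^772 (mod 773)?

1

7^1 ≡ 7 (mod 773)
7^2 ≡ 7^2 = 49 ≡ 49 (mod 773)
7^4 ≡ 49^2 = 2401 ≡ 82 (mod 773)
7^8 ≡ 82^2 = 6724 ≡ 540 (mod 773)
7^16 ≡ 540^2 = 291600 ≡ 179 (mod 773)
7^32 ≡ 179^2 = 32041 ≡ 348 (mod 773)
7^64 ≡ 348^2 = 121104 ≡ 516 (mod 773)
7^128 ≡ 516^2 = 266256 ≡ 344 (mod 773)
7^256 ≡ 344^2 = 118336 ≡ 67 (mod 773)
7^512 ≡ 67^2 = 4489 ≡ 624 (mod 773)
772 = 512 + 256 + 4 in binary powers of 2.
So 7^772 ≡ 624 · 67 · 82 ≡ 1 (mod 773).
Since the result is 1, base 7 gives no evidence that 773 is composite.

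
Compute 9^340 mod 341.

67

9^1 ≡ 9 (mod 341)
9^2 ≡ 9^2 = 81 ≡ 81 (mod 341)
9^4 ≡ 81^2 = 6561 ≡ 82 (mod 341)
9^8 ≡ 82^2 = 6724 ≡ 245 (mod 341)
9^16 ≡ 245^2 = 60025 ≡ 9 (mod 341)
9^32 ≡ 9^2 = 81 ≡ 81 (mod 341)
9^64 ≡ 81^2 = 6561 ≡ 82 (mod 341)
9^128 ≡ 82^2 = 6724 ≡ 245 (mod 341)
9^256 ≡ 245^2 = 60025 ≡ 9 (mod 341)
340 = 256 + 64 + 16 + 4 in binary powers of 2.
So 9^340 ≡ 9 · 82 · 9 · 82 ≡ 67 (mod 341).
Since 67 ≠ 1, base 9 is a Fermat witness: 341 is composite.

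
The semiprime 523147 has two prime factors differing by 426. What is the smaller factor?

Since p = q + 426, we have 523147 = q(q + 426), so q² + 426q − 523147 = 0.
Discriminant: 426² + 4·523147 = 181476 + 2092588 = 2274064; √2274064 = 1508.
q = (−426 + 1508)/2 = 541, and p = q + 426 = 967.
Check: 541 · 967 = 523147.

541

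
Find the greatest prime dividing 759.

759 = 3 · 253
253 = 11 · 23
23 is prime.
So 759 = 3 · 11 · 23; the largest prime factor is 23.

23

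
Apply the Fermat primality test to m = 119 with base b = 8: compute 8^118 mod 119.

106

8^1 ≡ 8 (mod 119)
8^2 ≡ 8^2 = 64 ≡ 64 (mod 119)
8^4 ≡ 64^2 = 4096 ≡ 50 (mod 119)
8^8 ≡ 50^2 = 2500 ≡ 1 (mod 119)
8^16 ≡ 1^2 = 1 ≡ 1 (mod 119)
8^32 ≡ 1^2 = 1 ≡ 1 (mod 119)
8^64 ≡ 1^2 = 1 ≡ 1 (mod 119)
118 = 64 + 32 + 16 + 4 + 2 in binary powers of 2.
So 8^118 ≡ 1 · 1 · 1 · 50 · 64 ≡ 106 (mod 119).
Since 106 ≠ 1, base 8 is a Fermat witness: 119 is composite.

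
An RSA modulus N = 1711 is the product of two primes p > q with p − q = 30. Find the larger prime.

59

Since p = q + 30, we have 1711 = q(q + 30), so q² + 30q − 1711 = 0.
Discriminant: 30² + 4·1711 = 900 + 6844 = 7744; √7744 = 88.
q = (−30 + 88)/2 = 29, and p = q + 30 = 59.
Check: 29 · 59 = 1711.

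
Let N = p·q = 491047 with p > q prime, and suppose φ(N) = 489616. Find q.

φ(n) = (p−1)(q−1) = n − (p+q) + 1, so p + q = 491047 − 489616 + 1 = 1432.
p and q are the roots of t² − 1432t + 491047 = 0.
Discriminant: 1432² − 4·491047 = 2050624 − 1964188 = 86436; √86436 = 294.
q = (1432 − 294)/2 = 569, p = (1432 + 294)/2 = 863.
Check: 569 · 863 = 491047.

569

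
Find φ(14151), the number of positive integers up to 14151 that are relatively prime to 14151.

9152

Factor: 14151 = 3 · 53 · 89.
φ(14151) = (3−1) · (53−1) · (89−1) = 2 · 52 · 88 = 9152.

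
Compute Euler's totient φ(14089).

Factor: 14089 = 73 · 193.
φ(14089) = (73−1) · (193−1) = 72 · 192 = 13824.

13824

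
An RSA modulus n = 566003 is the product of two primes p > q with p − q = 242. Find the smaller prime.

641

Since p = q + 242, we have 566003 = q(q + 242), so q² + 242q − 566003 = 0.
Discriminant: 242² + 4·566003 = 58564 + 2264012 = 2322576; √2322576 = 1524.
q = (−242 + 1524)/2 = 641, and p = q + 242 = 883.
Check: 641 · 883 = 566003.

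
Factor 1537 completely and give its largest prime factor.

53

1537 = 29 · 53
53 is prime.
So 1537 = 29 · 53; the largest prime factor is 53.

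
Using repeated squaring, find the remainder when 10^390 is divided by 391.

349

10^1 ≡ 10 (mod 391)
10^2 ≡ 10^2 = 100 ≡ 100 (mod 391)
10^4 ≡ 100^2 = 10000 ≡ 225 (mod 391)
10^8 ≡ 225^2 = 50625 ≡ 186 (mod 391)
10^16 ≡ 186^2 = 34596 ≡ 188 (mod 391)
10^32 ≡ 188^2 = 35344 ≡ 154 (mod 391)
10^64 ≡ 154^2 = 23716 ≡ 256 (mod 391)
10^128 ≡ 256^2 = 65536 ≡ 239 (mod 391)
10^256 ≡ 239^2 = 57121 ≡ 35 (mod 391)
390 = 256 + 128 + 4 + 2 in binary powers of 2.
So 10^390 ≡ 35 · 239 · 225 · 100 ≡ 349 (mod 391).
Since 349 ≠ 1, base 10 is a Fermat witness: 391 is composite.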